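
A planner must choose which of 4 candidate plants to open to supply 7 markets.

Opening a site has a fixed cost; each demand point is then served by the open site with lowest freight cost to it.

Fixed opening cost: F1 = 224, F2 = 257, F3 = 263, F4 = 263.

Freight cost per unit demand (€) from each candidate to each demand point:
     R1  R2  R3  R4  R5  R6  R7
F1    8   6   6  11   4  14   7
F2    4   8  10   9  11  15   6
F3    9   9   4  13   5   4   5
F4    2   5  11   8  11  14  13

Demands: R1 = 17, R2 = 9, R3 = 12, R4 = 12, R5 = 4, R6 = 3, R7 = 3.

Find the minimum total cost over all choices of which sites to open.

Open {F4}: assign each demand point to its cheapest open site.
  R1→F4 17×2=34, R2→F4 9×5=45, R3→F4 12×11=132, R4→F4 12×8=96, R5→F4 4×11=44, R6→F4 3×14=42, R7→F4 3×13=39
  freight cost 432, fixed 263 → total 695.
Compare {F1}: freight cost 473 + fixed 224 = 697.
Compare {F2}: freight cost 475 + fixed 257 = 732.
Compare {F3}: freight cost 485 + fixed 263 = 748.
All other subsets cost ≥ 697. Minimum total cost: 695.

695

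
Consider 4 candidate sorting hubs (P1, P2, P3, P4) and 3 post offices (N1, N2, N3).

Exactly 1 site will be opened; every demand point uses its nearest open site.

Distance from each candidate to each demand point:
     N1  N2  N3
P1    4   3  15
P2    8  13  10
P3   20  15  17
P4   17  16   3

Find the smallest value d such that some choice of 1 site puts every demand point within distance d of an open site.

13

Open {P2}.
  Farthest demand point is N2 at distance 13 (to P2); all others are ≤ 13.
With {P1} the worst case is 15.
With {P4} the worst case is 17.
No size-1 selection achieves below 13.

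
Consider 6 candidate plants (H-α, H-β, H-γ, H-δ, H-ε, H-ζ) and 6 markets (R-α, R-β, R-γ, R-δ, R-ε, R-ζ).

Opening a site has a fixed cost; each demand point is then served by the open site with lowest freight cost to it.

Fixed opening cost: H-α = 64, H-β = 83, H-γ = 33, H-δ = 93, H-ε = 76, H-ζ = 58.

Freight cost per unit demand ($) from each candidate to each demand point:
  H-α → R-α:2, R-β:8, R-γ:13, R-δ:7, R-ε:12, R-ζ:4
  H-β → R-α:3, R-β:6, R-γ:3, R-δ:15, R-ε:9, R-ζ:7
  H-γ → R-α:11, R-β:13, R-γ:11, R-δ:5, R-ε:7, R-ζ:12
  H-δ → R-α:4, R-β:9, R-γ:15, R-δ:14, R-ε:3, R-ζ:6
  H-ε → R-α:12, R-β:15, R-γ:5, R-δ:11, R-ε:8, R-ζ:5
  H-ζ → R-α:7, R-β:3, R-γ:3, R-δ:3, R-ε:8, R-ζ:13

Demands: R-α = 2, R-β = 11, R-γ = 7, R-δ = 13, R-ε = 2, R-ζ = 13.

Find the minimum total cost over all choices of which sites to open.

287

Open {H-α, H-ζ}: assign each demand point to its cheapest open site.
  R-α→H-α 2×2=4, R-β→H-ζ 11×3=33, R-γ→H-ζ 7×3=21, R-δ→H-ζ 13×3=39, R-ε→H-ζ 2×8=16, R-ζ→H-α 13×4=52
  freight cost 165, fixed 122 → total 287.
Compare {H-α, H-γ, H-ζ}: freight cost 163 + fixed 155 = 318.
Compare {H-ε, H-ζ}: freight cost 188 + fixed 134 = 322.
Compare {H-δ, H-ζ}: freight cost 185 + fixed 151 = 336.
All other subsets cost ≥ 318. Minimum total cost: 287.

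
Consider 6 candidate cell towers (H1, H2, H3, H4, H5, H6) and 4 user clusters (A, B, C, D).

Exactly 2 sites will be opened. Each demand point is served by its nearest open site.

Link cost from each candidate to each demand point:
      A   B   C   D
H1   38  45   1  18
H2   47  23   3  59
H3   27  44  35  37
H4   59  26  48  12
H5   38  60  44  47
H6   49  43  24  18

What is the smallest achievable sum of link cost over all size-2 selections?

77

Open {H1, H4}.
  A→H1 38, B→H4 26, C→H1 1, D→H4 12  ⇒ total 77.
Compare {H1, H2}: total 80.
Compare {H2, H4}: total 85.
No size-2 selection does better; minimum is 77.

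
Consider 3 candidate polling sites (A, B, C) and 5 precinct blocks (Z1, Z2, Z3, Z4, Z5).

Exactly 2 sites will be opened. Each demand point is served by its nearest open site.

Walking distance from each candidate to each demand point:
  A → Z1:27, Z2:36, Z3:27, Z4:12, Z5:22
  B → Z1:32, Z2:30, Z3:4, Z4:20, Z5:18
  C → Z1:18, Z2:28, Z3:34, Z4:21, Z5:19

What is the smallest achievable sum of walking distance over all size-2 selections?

88

Open {B, C}.
  Z1→C 18, Z2→C 28, Z3→B 4, Z4→B 20, Z5→B 18  ⇒ total 88.
Compare {A, B}: total 91.
Compare {A, C}: total 104.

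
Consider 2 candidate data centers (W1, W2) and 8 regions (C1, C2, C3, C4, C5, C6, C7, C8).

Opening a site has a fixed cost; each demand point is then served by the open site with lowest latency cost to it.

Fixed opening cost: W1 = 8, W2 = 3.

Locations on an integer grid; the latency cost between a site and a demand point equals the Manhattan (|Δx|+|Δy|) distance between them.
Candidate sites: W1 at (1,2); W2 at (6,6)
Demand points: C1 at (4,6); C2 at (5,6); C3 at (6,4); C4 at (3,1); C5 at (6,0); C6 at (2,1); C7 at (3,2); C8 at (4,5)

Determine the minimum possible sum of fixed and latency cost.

Open {W1, W2}: assign each demand point to its cheapest open site.
  C1→W2 2, C2→W2 1, C3→W2 2, C4→W1 3, C5→W2 6, C6→W1 2, C7→W1 2, C8→W2 3
  latency cost 21, fixed 11 → total 32.
Compare {W2}: latency cost 38 + fixed 3 = 41.
Compare {W1}: latency cost 42 + fixed 8 = 50.

32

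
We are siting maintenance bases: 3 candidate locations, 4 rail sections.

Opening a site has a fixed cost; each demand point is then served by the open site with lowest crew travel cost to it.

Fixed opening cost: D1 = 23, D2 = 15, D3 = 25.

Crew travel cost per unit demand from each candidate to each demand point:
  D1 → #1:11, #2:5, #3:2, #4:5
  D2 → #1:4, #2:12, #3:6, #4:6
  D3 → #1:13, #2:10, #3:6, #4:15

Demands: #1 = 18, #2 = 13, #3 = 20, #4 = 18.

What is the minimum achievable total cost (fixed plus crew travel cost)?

305

Open {D1, D2}: assign each demand point to its cheapest open site.
  #1→D2 18×4=72, #2→D1 13×5=65, #3→D1 20×2=40, #4→D1 18×5=90
  crew travel cost 267, fixed 38 → total 305.
Compare {D1, D2, D3}: crew travel cost 267 + fixed 63 = 330.
Compare {D1}: crew travel cost 393 + fixed 23 = 416.
Compare {D1, D3}: crew travel cost 393 + fixed 48 = 441.
All other subsets cost ≥ 330. Minimum total cost: 305.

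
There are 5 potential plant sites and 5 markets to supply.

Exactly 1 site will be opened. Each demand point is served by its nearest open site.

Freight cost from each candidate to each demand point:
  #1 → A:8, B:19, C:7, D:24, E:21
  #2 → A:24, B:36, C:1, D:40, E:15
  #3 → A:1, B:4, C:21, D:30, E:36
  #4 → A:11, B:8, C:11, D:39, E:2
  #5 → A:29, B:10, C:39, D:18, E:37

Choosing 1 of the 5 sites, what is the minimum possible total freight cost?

Open {#4}.
  A→#4 11, B→#4 8, C→#4 11, D→#4 39, E→#4 2  ⇒ total 71.
Compare {#1}: total 79.
Compare {#3}: total 92.
No size-1 selection does better; minimum is 71.

71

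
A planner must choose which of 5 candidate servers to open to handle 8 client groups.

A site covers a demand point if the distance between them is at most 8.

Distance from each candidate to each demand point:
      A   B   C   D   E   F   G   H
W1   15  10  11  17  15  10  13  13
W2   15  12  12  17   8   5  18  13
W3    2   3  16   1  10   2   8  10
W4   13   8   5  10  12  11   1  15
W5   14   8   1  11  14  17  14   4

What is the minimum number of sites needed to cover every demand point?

3

Coverage sets (demand points within 8 of each site):
  W1: {}
  W2: {E, F}
  W3: {A, B, D, F, G}
  W4: {B, C, G}
  W5: {B, C, H}
No 2 sites suffice: every size-2 union leaves at least one demand point uncovered.
But {W2, W3, W5} covers everything, so the minimum is 3.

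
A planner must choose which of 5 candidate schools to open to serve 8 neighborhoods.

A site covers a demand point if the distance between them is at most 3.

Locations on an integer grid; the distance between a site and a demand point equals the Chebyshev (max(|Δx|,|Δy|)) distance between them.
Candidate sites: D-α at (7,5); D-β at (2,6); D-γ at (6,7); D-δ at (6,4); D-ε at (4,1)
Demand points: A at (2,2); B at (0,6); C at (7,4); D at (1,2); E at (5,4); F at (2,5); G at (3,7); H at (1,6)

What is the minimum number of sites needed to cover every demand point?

Coverage sets (demand points within 3 of each site):
  D-α: {C, E}
  D-β: {B, E, F, G, H}
  D-γ: {C, E, G}
  D-δ: {C, E, G}
  D-ε: {A, C, D, E}
No single site covers all 8 demand points.
But {D-β, D-ε} covers everything, so the minimum is 2.

2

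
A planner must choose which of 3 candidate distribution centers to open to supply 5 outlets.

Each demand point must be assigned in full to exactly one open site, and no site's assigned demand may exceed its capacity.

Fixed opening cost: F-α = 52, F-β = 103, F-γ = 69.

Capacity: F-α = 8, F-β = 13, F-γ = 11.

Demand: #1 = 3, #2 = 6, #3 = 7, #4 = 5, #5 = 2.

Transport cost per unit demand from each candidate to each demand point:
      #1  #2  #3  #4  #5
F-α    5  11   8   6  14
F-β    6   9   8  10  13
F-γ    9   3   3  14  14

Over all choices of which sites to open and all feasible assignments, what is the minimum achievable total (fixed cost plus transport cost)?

Open {F-β, F-γ}; cheapest assignment that respects the capacities:
  F-β (cap 13, load 13): #2, #4, #5 — cost 6×9 + 5×10 + 2×13 = 130
  F-γ (cap 11, load 10): #1, #3 — cost 3×9 + 7×3 = 48
  Shipping 178, fixed 172 → total 350.
  Any other capacity-feasible assignment to {F-β, F-γ} ships for at least 178.
Compare {F-α, F-β, F-γ}: its best feasible assignment gives total 369.
Every other set of open sites that can feasibly serve all demand totals ≥ 369 even under its best assignment. Minimum: 350.

350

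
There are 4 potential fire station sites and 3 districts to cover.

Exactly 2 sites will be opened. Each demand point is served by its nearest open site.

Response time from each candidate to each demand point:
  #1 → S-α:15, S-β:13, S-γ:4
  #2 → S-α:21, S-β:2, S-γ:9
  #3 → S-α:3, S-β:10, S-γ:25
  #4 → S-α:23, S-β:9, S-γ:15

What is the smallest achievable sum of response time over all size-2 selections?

14

Open {#2, #3}.
  S-α→#3 3, S-β→#2 2, S-γ→#2 9  ⇒ total 14.
Compare {#1, #3}: total 17.
Compare {#1, #2}: total 21.
No size-2 selection does better; minimum is 14.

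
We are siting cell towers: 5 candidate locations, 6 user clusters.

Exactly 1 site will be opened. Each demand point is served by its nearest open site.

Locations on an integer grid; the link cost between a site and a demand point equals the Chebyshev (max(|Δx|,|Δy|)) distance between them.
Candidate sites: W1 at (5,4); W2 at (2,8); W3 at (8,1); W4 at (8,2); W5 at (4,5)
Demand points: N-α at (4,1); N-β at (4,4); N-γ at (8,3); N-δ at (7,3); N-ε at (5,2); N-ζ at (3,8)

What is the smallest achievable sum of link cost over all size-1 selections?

Open {W1}.
  N-α→W1 3, N-β→W1 1, N-γ→W1 3, N-δ→W1 2, N-ε→W1 2, N-ζ→W1 4  ⇒ total 15.
Compare {W5}: total 18.
Compare {W4}: total 19.
No size-1 selection does better; minimum is 15.

15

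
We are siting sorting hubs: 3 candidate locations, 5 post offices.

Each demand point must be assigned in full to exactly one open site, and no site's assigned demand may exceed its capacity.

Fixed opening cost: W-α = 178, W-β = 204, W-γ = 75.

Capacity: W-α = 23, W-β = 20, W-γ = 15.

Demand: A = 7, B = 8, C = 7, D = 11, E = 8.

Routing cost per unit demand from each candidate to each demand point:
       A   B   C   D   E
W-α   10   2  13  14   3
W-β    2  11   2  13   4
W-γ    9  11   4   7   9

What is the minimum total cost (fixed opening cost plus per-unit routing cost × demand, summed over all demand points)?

Open {W-α, W-β, W-γ}; cheapest assignment that respects the capacities:
  W-α (cap 23, load 16): B, E — cost 8×2 + 8×3 = 40
  W-β (cap 20, load 14): A, C — cost 7×2 + 7×2 = 28
  W-γ (cap 15, load 11): D — cost 11×7 = 77
  Shipping 145, fixed 457 → total 602.
  Any other capacity-feasible assignment to {W-α, W-β, W-γ} ships for at least 145.
Compare {W-α, W-β}: its best feasible assignment gives total 649.
Every other set of open sites that can feasibly serve all demand totals ≥ 649 even under its best assignment. Minimum: 602.

602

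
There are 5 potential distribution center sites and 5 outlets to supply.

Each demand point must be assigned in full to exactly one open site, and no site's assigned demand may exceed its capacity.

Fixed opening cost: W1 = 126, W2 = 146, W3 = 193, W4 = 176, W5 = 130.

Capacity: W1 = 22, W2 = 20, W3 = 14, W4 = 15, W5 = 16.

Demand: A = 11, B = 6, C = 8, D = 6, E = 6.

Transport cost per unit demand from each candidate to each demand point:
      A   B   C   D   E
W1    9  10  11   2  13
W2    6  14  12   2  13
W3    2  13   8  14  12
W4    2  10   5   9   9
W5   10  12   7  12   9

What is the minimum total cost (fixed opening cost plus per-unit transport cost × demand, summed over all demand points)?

576

Open {W1, W2}; cheapest assignment that respects the capacities:
  W1 (cap 22, load 20): B, C, D — cost 6×10 + 8×11 + 6×2 = 160
  W2 (cap 20, load 17): A, E — cost 11×6 + 6×13 = 144
  Shipping 304, fixed 272 → total 576.
  Any other capacity-feasible assignment to {W1, W2} ships for at least 304.
Compare {W1, W4, W5}: its best feasible assignment gives total 636.
Compare {W1, W2, W5}: its best feasible assignment gives total 650.
Every other set of open sites that can feasibly serve all demand totals ≥ 636 even under its best assignment. Minimum: 576.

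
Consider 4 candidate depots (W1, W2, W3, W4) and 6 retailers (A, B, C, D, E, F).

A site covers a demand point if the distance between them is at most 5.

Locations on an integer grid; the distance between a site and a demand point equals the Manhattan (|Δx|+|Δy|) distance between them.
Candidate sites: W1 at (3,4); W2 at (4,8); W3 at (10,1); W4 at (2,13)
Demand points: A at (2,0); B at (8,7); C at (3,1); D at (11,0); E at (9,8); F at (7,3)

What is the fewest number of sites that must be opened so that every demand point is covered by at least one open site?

3

Coverage sets (demand points within 5 of each site):
  W1: {A, C, F}
  W2: {B, E}
  W3: {D, F}
  W4: {}
No 2 sites suffice: every size-2 union leaves at least one demand point uncovered.
But {W1, W2, W3} covers everything, so the minimum is 3.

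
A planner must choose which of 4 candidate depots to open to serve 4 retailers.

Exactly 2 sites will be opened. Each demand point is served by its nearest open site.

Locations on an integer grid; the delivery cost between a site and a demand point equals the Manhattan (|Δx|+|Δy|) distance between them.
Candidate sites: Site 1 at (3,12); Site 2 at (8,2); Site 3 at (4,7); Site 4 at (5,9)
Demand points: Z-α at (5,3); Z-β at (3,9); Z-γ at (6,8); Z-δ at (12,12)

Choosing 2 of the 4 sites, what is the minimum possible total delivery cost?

18

Open {Site 2, Site 4}.
  Z-α→Site 2 4, Z-β→Site 4 2, Z-γ→Site 4 2, Z-δ→Site 4 10  ⇒ total 18.
Compare {Site 1, Site 4}: total 19.
Compare {Site 3, Site 4}: total 19.
No size-2 selection does better; minimum is 18.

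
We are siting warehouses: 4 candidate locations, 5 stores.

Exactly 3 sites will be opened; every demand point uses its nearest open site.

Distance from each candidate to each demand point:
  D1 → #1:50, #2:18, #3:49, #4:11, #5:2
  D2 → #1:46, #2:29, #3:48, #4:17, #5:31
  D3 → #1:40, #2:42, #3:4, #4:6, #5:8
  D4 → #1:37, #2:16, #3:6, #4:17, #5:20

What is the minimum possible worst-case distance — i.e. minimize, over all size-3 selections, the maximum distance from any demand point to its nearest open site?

Open {D1, D2, D4}.
  Farthest demand point is #1 at distance 37 (to D4); all others are ≤ 37.
With {D1, D3, D4} the worst case is 37.
With {D2, D3, D4} the worst case is 37.
No size-3 selection achieves below 37.

37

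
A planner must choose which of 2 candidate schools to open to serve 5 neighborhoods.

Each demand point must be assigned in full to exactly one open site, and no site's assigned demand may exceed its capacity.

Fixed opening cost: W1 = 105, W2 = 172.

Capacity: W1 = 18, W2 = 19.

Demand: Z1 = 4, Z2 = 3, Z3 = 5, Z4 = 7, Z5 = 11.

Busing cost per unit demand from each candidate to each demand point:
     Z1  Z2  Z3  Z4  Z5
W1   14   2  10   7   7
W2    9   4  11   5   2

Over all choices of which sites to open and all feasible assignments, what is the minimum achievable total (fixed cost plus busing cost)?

440

Open {W1, W2}; cheapest assignment that respects the capacities:
  W1 (cap 18, load 15): Z2, Z3, Z4 — cost 3×2 + 5×10 + 7×7 = 105
  W2 (cap 19, load 15): Z1, Z5 — cost 4×9 + 11×2 = 58
  Shipping 163, fixed 277 → total 440.
  Any other capacity-feasible assignment to {W1, W2} ships for at least 163.
Total demand is 30 and no other set of sites has combined capacity ≥ 30, so {W1, W2} is the only feasible choice of open sites. Minimum: 440.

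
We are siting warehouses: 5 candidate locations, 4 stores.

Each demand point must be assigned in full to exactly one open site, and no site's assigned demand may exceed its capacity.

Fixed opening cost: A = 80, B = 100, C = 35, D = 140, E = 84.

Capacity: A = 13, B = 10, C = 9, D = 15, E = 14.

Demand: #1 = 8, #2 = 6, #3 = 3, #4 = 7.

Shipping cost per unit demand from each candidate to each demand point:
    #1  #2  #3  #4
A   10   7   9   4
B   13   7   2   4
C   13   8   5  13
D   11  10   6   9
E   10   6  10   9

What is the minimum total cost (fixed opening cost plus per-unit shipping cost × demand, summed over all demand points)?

Open {B, E}; cheapest assignment that respects the capacities:
  B (cap 10, load 10): #3, #4 — cost 3×2 + 7×4 = 34
  E (cap 14, load 14): #1, #2 — cost 8×10 + 6×6 = 116
  Shipping 150, fixed 184 → total 334.
  Any other capacity-feasible assignment to {B, E} ships for at least 150.
Compare {A, E}: its best feasible assignment gives total 335.
Compare {A, C, E}: its best feasible assignment gives total 358.
Every other set of open sites that can feasibly serve all demand totals ≥ 335 even under its best assignment. Minimum: 334.

334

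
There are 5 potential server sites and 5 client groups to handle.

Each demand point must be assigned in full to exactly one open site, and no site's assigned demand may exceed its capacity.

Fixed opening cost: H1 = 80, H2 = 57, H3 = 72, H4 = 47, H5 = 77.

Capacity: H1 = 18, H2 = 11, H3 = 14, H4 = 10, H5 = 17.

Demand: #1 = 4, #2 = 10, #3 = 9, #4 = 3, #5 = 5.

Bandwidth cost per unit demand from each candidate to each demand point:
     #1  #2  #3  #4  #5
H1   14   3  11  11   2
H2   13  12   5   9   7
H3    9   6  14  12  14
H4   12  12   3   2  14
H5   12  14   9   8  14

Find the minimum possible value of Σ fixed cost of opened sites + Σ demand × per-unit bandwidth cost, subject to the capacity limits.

Open {H1, H2, H4}; cheapest assignment that respects the capacities:
  H1 (cap 18, load 15): #2, #5 — cost 10×3 + 5×2 = 40
  H2 (cap 11, load 9): #3 — cost 9×5 = 45
  H4 (cap 10, load 7): #1, #4 — cost 4×12 + 3×2 = 54
  Shipping 139, fixed 184 → total 323.
  Any other capacity-feasible assignment to {H1, H2, H4} ships for at least 139.
Compare {H1, H3, H4}: its best feasible assignment gives total 335.
Compare {H1, H4, H5}: its best feasible assignment gives total 343.
Every other set of open sites that can feasibly serve all demand totals ≥ 335 even under its best assignment. Minimum: 323.

323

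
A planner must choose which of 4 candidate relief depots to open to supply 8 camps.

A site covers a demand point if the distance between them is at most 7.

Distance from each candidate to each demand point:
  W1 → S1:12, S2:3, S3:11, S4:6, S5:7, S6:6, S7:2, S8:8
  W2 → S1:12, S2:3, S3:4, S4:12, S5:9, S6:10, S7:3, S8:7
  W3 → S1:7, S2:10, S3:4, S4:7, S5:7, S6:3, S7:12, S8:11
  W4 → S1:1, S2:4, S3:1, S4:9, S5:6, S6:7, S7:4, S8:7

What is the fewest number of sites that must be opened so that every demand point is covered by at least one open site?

Coverage sets (demand points within 7 of each site):
  W1: {S2, S4, S5, S6, S7}
  W2: {S2, S3, S7, S8}
  W3: {S1, S3, S4, S5, S6}
  W4: {S1, S2, S3, S5, S6, S7, S8}
No single site covers all 8 demand points.
But {W1, W4} covers everything, so the minimum is 2.

2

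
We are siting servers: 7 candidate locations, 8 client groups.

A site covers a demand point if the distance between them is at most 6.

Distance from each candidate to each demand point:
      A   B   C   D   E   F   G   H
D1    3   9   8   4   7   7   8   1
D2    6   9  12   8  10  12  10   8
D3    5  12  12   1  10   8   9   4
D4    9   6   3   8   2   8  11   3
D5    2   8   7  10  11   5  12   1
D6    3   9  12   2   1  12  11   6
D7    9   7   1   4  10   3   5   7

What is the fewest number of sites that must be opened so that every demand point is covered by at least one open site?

Coverage sets (demand points within 6 of each site):
  D1: {A, D, H}
  D2: {A}
  D3: {A, D, H}
  D4: {B, C, E, H}
  D5: {A, F, H}
  D6: {A, D, E, H}
  D7: {C, D, F, G}
No 2 sites suffice: every size-2 union leaves at least one demand point uncovered.
But {D1, D4, D7} covers everything, so the minimum is 3.

3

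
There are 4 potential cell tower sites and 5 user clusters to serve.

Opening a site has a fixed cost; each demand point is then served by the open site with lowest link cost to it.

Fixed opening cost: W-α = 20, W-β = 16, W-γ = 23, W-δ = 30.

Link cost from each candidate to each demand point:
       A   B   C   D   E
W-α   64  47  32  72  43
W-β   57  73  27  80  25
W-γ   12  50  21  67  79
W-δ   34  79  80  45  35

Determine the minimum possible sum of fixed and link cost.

214

Open {W-β, W-γ}: assign each demand point to its cheapest open site.
  A→W-γ 12, B→W-γ 50, C→W-γ 21, D→W-γ 67, E→W-β 25
  link cost 175, fixed 39 → total 214.
Compare {W-γ, W-δ}: link cost 163 + fixed 53 = 216.
Compare {W-β, W-γ, W-δ}: link cost 153 + fixed 69 = 222.
Compare {W-α, W-β, W-γ}: link cost 172 + fixed 59 = 231.
All other subsets cost ≥ 216. Minimum total cost: 214.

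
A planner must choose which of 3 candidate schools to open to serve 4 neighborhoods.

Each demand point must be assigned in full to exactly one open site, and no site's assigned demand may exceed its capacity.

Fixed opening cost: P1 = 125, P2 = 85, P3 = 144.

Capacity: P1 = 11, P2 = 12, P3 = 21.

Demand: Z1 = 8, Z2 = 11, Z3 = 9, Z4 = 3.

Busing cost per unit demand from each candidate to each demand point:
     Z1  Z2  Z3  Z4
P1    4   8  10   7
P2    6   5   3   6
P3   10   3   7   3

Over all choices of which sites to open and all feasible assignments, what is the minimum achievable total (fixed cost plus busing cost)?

Open {P2, P3}; cheapest assignment that respects the capacities:
  P2 (cap 12, load 12): Z3, Z4 — cost 9×3 + 3×6 = 45
  P3 (cap 21, load 19): Z1, Z2 — cost 8×10 + 11×3 = 113
  Shipping 158, fixed 229 → total 387.
  Any other capacity-feasible assignment to {P2, P3} ships for at least 158.
Compare {P1, P3}: its best feasible assignment gives total 418.
Compare {P1, P2, P3}: its best feasible assignment gives total 455.
Every other set of open sites that can feasibly serve all demand totals ≥ 418 even under its best assignment. Minimum: 387.

387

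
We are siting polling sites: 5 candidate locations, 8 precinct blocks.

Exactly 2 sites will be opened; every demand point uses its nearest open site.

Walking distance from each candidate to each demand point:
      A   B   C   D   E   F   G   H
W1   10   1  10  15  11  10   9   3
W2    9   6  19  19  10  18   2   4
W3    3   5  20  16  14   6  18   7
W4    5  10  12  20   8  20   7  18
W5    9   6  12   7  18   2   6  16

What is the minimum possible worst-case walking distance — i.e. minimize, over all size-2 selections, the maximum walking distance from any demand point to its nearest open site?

Open {W1, W5}.
  Farthest demand point is E at walking distance 11 (to W1); all others are ≤ 11.
With {W2, W5} the worst case is 12.
With {W3, W5} the worst case is 14.
No size-2 selection achieves below 11.

11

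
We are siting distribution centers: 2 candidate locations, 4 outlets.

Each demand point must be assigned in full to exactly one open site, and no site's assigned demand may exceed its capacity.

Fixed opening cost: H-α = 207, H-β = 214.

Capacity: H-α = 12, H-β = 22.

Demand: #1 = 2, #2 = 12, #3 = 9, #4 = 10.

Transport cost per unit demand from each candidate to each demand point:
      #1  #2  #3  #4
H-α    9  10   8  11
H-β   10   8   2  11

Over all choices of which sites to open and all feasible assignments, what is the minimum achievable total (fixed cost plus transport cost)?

663

Open {H-α, H-β}; cheapest assignment that respects the capacities:
  H-α (cap 12, load 12): #1, #4 — cost 2×9 + 10×11 = 128
  H-β (cap 22, load 21): #2, #3 — cost 12×8 + 9×2 = 114
  Shipping 242, fixed 421 → total 663.
  Any other capacity-feasible assignment to {H-α, H-β} ships for at least 242.
Total demand is 33 and no other set of sites has combined capacity ≥ 33, so {H-α, H-β} is the only feasible choice of open sites. Minimum: 663.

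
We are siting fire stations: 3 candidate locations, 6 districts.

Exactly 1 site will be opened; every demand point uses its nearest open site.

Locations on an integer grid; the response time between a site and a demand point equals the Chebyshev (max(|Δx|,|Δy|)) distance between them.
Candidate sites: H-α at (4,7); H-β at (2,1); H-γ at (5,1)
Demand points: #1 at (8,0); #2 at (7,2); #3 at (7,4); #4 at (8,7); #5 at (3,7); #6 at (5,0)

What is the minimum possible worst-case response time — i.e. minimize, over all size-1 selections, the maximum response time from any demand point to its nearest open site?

6

Open {H-β}.
  Farthest demand point is #1 at response time 6 (to H-β); all others are ≤ 6.
With {H-γ} the worst case is 6.
With {H-α} the worst case is 7.
No size-1 selection achieves below 6.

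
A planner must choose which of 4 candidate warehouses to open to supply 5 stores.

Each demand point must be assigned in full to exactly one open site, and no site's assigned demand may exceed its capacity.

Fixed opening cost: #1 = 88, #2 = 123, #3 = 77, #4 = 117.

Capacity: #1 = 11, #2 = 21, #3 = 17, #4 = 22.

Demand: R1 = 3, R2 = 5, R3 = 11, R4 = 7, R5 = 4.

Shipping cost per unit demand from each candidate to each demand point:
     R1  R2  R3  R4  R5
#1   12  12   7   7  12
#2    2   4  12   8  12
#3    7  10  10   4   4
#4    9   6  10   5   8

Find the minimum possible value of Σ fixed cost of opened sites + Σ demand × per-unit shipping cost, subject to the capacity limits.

Open {#3, #4}; cheapest assignment that respects the capacities:
  #3 (cap 17, load 14): R1, R4, R5 — cost 3×7 + 7×4 + 4×4 = 65
  #4 (cap 22, load 16): R2, R3 — cost 5×6 + 11×10 = 140
  Shipping 205, fixed 194 → total 399.
  Any other capacity-feasible assignment to {#3, #4} ships for at least 205.
Compare {#2, #3}: its best feasible assignment gives total 402.
Compare {#1, #4}: its best feasible assignment gives total 406.
Every other set of open sites that can feasibly serve all demand totals ≥ 402 even under its best assignment. Minimum: 399.

399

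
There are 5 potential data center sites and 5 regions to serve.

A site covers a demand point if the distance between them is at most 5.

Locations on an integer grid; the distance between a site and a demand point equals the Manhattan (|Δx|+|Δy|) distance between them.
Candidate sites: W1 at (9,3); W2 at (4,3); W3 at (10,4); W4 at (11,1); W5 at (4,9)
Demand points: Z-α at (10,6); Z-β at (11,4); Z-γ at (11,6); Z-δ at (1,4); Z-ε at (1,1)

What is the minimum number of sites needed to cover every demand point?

Coverage sets (demand points within 5 of each site):
  W1: {Z-α, Z-β, Z-γ}
  W2: {Z-δ, Z-ε}
  W3: {Z-α, Z-β, Z-γ}
  W4: {Z-β, Z-γ}
  W5: {}
No single site covers all 5 demand points.
But {W1, W2} covers everything, so the minimum is 2.

2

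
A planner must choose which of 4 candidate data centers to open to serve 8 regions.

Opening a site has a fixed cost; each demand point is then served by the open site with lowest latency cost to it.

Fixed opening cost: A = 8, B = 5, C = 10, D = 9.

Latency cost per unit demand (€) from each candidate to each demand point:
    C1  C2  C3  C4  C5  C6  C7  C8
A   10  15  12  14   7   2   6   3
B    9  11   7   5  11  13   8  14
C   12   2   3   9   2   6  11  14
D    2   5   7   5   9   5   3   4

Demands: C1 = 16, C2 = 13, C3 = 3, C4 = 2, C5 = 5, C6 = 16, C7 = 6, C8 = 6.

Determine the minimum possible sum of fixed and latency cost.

182

Open {A, C, D}: assign each demand point to its cheapest open site.
  C1→D 16×2=32, C2→C 13×2=26, C3→C 3×3=9, C4→D 2×5=10, C5→C 5×2=10, C6→A 16×2=32, C7→D 6×3=18, C8→A 6×3=18
  latency cost 155, fixed 27 → total 182.
Compare {A, B, C, D}: latency cost 155 + fixed 32 = 187.
Compare {C, D}: latency cost 209 + fixed 19 = 228.
Compare {B, C, D}: latency cost 209 + fixed 24 = 233.
All other subsets cost ≥ 187. Minimum total cost: 182.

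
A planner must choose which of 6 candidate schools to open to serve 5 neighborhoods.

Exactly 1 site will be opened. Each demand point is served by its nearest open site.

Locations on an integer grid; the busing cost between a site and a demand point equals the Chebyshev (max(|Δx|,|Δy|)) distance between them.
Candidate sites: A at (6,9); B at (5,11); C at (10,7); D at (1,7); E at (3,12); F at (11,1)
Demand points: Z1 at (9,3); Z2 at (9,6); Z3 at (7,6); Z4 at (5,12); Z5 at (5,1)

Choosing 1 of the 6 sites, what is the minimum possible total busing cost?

Open {C}.
  Z1→C 4, Z2→C 1, Z3→C 3, Z4→C 5, Z5→C 6  ⇒ total 19.
Compare {A}: total 23.
Compare {B}: total 29.
No size-1 selection does better; minimum is 19.

19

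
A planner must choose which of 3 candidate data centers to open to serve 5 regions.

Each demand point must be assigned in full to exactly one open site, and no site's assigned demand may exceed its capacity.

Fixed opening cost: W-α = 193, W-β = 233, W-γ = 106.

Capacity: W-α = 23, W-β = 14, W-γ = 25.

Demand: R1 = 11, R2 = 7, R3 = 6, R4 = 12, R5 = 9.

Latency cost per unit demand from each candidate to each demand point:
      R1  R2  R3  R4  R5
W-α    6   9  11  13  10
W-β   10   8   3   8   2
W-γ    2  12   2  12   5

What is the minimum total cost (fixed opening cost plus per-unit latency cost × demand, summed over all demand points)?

662

Open {W-α, W-γ}; cheapest assignment that respects the capacities:
  W-α (cap 23, load 23): R1, R4 — cost 11×6 + 12×13 = 222
  W-γ (cap 25, load 22): R2, R3, R5 — cost 7×12 + 6×2 + 9×5 = 141
  Shipping 363, fixed 299 → total 662.
  Any other capacity-feasible assignment to {W-α, W-γ} ships for at least 363.
Compare {W-α, W-β, W-γ}: its best feasible assignment gives total 803.
Every other set of open sites that can feasibly serve all demand totals ≥ 803 even under its best assignment. Minimum: 662.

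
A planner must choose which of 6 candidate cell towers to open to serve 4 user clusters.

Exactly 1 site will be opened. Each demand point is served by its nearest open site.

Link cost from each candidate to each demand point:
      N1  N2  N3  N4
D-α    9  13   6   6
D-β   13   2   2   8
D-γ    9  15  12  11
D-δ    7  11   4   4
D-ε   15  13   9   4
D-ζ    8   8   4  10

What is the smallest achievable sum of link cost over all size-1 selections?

Open {D-β}.
  N1→D-β 13, N2→D-β 2, N3→D-β 2, N4→D-β 8  ⇒ total 25.
Compare {D-δ}: total 26.
Compare {D-ζ}: total 30.
No size-1 selection does better; minimum is 25.

25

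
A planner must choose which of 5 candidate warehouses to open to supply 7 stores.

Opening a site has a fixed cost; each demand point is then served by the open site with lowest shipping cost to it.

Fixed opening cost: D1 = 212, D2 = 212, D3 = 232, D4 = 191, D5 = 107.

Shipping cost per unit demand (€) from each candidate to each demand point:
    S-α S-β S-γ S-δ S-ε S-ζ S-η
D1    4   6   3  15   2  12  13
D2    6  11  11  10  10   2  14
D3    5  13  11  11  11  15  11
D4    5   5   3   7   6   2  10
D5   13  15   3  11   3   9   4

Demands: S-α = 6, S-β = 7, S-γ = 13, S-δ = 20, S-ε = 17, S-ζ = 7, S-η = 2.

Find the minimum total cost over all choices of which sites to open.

571

Open {D4}: assign each demand point to its cheapest open site.
  S-α→D4 6×5=30, S-β→D4 7×5=35, S-γ→D4 13×3=39, S-δ→D4 20×7=140, S-ε→D4 17×6=102, S-ζ→D4 7×2=14, S-η→D4 2×10=20
  shipping cost 380, fixed 191 → total 571.
Compare {D4, D5}: shipping cost 317 + fixed 298 = 615.
Compare {D5}: shipping cost 564 + fixed 107 = 671.
Compare {D1, D4}: shipping cost 306 + fixed 403 = 709.
All other subsets cost ≥ 615. Minimum total cost: 571.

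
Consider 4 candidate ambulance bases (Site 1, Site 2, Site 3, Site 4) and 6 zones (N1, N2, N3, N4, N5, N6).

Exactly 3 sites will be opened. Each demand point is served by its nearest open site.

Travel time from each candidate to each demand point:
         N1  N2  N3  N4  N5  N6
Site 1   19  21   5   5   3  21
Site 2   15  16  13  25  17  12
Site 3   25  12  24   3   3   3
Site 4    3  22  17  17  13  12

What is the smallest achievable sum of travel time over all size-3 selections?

Open {Site 1, Site 3, Site 4}.
  N1→Site 4 3, N2→Site 3 12, N3→Site 1 5, N4→Site 3 3, N5→Site 1 3, N6→Site 3 3  ⇒ total 29.
Compare {Site 2, Site 3, Site 4}: total 37.
Compare {Site 1, Site 2, Site 3}: total 41.
No size-3 selection does better; minimum is 29.

29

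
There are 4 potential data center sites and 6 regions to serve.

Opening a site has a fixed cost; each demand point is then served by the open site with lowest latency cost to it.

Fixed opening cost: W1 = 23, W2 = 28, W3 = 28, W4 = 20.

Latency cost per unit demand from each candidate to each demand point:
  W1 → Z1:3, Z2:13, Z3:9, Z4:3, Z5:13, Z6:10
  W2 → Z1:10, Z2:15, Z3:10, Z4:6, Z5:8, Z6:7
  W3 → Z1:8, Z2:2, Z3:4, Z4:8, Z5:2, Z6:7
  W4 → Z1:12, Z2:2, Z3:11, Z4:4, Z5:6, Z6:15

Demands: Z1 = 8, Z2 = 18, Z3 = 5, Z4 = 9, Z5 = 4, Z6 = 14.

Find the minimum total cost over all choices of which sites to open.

Open {W1, W3}: assign each demand point to its cheapest open site.
  Z1→W1 8×3=24, Z2→W3 18×2=36, Z3→W3 5×4=20, Z4→W1 9×3=27, Z5→W3 4×2=8, Z6→W3 14×7=98
  latency cost 213, fixed 51 → total 264.
Compare {W1, W3, W4}: latency cost 213 + fixed 71 = 284.
Compare {W1, W2, W3}: latency cost 213 + fixed 79 = 292.
Compare {W3, W4}: latency cost 262 + fixed 48 = 310.
All other subsets cost ≥ 284. Minimum total cost: 264.

264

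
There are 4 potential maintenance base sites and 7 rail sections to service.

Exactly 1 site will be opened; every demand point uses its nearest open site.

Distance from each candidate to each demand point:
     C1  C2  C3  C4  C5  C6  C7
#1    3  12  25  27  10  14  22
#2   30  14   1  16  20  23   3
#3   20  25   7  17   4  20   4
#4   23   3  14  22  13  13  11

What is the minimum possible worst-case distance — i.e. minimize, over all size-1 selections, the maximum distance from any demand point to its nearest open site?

23

Open {#4}.
  Farthest demand point is C1 at distance 23 (to #4); all others are ≤ 23.
With {#3} the worst case is 25.
With {#1} the worst case is 27.
No size-1 selection achieves below 23.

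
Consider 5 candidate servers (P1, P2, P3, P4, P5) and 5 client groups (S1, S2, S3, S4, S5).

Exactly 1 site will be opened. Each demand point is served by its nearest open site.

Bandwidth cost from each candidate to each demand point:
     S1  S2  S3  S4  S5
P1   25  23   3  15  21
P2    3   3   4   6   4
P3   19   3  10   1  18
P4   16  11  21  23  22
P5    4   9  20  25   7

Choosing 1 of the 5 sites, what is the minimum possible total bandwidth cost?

20

Open {P2}.
  S1→P2 3, S2→P2 3, S3→P2 4, S4→P2 6, S5→P2 4  ⇒ total 20.
Compare {P3}: total 51.
Compare {P5}: total 65.
No size-1 selection does better; minimum is 20.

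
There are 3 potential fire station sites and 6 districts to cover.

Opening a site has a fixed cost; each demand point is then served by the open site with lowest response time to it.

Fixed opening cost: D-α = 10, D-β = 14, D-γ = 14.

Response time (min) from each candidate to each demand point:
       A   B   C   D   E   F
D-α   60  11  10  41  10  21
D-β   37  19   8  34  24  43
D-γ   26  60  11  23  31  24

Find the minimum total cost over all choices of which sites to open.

125

Open {D-α, D-γ}: assign each demand point to its cheapest open site.
  A→D-γ 26, B→D-α 11, C→D-α 10, D→D-γ 23, E→D-α 10, F→D-α 21
  response time 101, fixed 24 → total 125.
Compare {D-α, D-β, D-γ}: response time 99 + fixed 38 = 137.
Compare {D-α, D-β}: response time 121 + fixed 24 = 145.
Compare {D-β, D-γ}: response time 124 + fixed 28 = 152.
All other subsets cost ≥ 137. Minimum total cost: 125.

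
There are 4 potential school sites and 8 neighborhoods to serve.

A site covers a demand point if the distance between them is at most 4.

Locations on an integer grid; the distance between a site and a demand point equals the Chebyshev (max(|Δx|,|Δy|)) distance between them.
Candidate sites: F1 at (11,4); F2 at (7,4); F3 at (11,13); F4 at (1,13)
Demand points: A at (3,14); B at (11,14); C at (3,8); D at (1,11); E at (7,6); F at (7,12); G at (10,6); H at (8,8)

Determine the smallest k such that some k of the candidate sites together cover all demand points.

3

Coverage sets (demand points within 4 of each site):
  F1: {E, G, H}
  F2: {C, E, G, H}
  F3: {B, F}
  F4: {A, D}
No 2 sites suffice: every size-2 union leaves at least one demand point uncovered.
But {F2, F3, F4} covers everything, so the minimum is 3.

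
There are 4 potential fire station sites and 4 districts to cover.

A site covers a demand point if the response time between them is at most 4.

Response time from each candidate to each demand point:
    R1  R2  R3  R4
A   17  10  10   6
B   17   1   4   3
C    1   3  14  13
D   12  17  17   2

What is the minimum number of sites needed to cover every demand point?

Coverage sets (demand points within 4 of each site):
  A: {}
  B: {R2, R3, R4}
  C: {R1, R2}
  D: {R4}
No single site covers all 4 demand points.
But {B, C} covers everything, so the minimum is 2.

2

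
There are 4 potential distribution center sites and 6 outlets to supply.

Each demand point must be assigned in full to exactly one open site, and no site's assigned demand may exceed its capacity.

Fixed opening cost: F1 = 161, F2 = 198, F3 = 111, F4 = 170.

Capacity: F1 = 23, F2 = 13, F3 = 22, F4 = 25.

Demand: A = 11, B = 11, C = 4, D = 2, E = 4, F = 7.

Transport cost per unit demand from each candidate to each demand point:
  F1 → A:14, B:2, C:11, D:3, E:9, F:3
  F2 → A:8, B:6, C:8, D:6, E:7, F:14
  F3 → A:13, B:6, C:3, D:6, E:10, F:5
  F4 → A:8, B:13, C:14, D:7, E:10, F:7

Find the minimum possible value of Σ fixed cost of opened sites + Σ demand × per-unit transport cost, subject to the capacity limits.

Open {F1, F3}; cheapest assignment that respects the capacities:
  F1 (cap 23, load 20): B, D, F — cost 11×2 + 2×3 + 7×3 = 49
  F3 (cap 22, load 19): A, C, E — cost 11×13 + 4×3 + 4×10 = 195
  Shipping 244, fixed 272 → total 516.
  Any other capacity-feasible assignment to {F1, F3} ships for at least 244.
Compare {F3, F4}: its best feasible assignment gives total 536.
Compare {F1, F4}: its best feasible assignment gives total 560.
Every other set of open sites that can feasibly serve all demand totals ≥ 536 even under its best assignment. Minimum: 516.

516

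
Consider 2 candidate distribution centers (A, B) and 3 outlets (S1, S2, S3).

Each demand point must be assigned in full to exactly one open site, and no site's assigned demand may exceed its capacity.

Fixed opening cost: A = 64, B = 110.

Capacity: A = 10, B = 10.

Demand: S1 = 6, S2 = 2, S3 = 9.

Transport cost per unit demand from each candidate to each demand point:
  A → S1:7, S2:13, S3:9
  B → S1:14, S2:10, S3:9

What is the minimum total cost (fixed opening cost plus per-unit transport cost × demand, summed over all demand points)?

Open {A, B}; cheapest assignment that respects the capacities:
  A (cap 10, load 8): S1, S2 — cost 6×7 + 2×13 = 68
  B (cap 10, load 9): S3 — cost 9×9 = 81
  Shipping 149, fixed 174 → total 323.
  Any other capacity-feasible assignment to {A, B} ships for at least 149.
Total demand is 17 and no other set of sites has combined capacity ≥ 17, so {A, B} is the only feasible choice of open sites. Minimum: 323.

323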